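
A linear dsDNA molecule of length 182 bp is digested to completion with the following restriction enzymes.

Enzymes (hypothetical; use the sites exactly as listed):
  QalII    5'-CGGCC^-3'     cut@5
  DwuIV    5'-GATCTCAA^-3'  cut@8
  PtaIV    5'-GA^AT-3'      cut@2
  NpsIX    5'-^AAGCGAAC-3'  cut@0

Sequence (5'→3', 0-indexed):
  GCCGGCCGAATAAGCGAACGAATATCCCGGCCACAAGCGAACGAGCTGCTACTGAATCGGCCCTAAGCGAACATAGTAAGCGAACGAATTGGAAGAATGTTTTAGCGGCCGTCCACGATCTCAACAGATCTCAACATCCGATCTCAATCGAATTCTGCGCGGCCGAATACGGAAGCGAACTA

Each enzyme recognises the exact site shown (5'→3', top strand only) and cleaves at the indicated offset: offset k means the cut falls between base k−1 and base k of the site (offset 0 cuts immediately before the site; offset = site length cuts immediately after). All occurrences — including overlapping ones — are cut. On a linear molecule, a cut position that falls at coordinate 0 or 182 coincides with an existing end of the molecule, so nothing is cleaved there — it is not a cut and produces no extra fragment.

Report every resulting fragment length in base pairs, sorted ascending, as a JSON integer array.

[2,2,2,2,2,4,6,7,7,9,10,10,10,10,11,13,13,13,14,14,21]

Site scan:
  QalII (CGGCC, off=5): starts [2, 27, 57, 105, 159] → cuts [7, 32, 62, 110, 164]
  DwuIV (GATCTCAA, off=8): starts [116, 126, 139] → cuts [124, 134, 147]
  PtaIV (GAAT, off=2): starts [7, 19, 53, 85, 94, 149, 164] → cuts [9, 21, 55, 87, 96, 151, 166]
  NpsIX (AAGCGAAC, off=0): starts [11, 34, 64, 77, 172] → cuts [11, 34, 64, 77, 172]

Pooled cuts: [7, 9, 11, 21, 32, 34, 55, 62, 64, 77, 87, 96, 110, 124, 134, 147, 151, 164, 166, 172]

Fragments:
  [0,7): 7 bp
  [7,9): 2 bp
  [9,11): 2 bp
  [11,21): 10 bp
  [21,32): 11 bp
  [32,34): 2 bp
  [34,55): 21 bp
  [55,62): 7 bp
  [62,64): 2 bp
  [64,77): 13 bp
  [77,87): 10 bp
  [87,96): 9 bp
  [96,110): 14 bp
  [110,124): 14 bp
  [124,134): 10 bp
  [134,147): 13 bp
  [147,151): 4 bp
  [151,164): 13 bp
  [164,166): 2 bp
  [166,172): 6 bp
  [172,182): 10 bp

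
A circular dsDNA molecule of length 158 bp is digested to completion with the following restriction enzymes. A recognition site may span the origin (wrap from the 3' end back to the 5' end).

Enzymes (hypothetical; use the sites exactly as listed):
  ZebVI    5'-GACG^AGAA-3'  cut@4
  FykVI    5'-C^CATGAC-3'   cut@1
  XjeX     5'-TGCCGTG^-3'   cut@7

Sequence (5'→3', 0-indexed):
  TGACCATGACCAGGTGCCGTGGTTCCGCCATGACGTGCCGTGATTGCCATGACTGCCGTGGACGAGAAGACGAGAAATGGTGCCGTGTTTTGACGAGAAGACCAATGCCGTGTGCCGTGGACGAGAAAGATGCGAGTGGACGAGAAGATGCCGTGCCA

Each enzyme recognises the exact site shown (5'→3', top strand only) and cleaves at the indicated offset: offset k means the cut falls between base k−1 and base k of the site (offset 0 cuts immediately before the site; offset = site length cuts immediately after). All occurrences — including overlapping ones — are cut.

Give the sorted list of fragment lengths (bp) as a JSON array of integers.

Per-enzyme occurrences:
  ZebVI GACGAGAA/4: at [60, 68, 91, 119, 138] ⇒ [64, 72, 95, 123, 142]
  FykVI CCATGAC/1: at [3, 27, 46, 155] ⇒ [4, 28, 47, 156]
  XjeX TGCCGTG/7: at [14, 35, 53, 80, 105, 112, 148] ⇒ [21, 42, 60, 87, 112, 119, 155]

All cut coordinates (distinct, sorted): [4, 21, 28, 42, 47, 60, 64, 72, 87, 95, 112, 119, 123, 142, 155, 156]

Fragments:
  4→21: 17 bp
  21→28: 7 bp
  28→42: 14 bp
  42→47: 5 bp
  47→60: 13 bp
  60→64: 4 bp
  64→72: 8 bp
  72→87: 15 bp
  87→95: 8 bp
  95→112: 17 bp
  112→119: 7 bp
  119→123: 4 bp
  123→142: 19 bp
  142→155: 13 bp
  155→156: 1 bp
  156→4 (wrap): 158-156+4 = 6 bp

[1,4,4,5,6,7,7,8,8,13,13,14,15,17,17,19]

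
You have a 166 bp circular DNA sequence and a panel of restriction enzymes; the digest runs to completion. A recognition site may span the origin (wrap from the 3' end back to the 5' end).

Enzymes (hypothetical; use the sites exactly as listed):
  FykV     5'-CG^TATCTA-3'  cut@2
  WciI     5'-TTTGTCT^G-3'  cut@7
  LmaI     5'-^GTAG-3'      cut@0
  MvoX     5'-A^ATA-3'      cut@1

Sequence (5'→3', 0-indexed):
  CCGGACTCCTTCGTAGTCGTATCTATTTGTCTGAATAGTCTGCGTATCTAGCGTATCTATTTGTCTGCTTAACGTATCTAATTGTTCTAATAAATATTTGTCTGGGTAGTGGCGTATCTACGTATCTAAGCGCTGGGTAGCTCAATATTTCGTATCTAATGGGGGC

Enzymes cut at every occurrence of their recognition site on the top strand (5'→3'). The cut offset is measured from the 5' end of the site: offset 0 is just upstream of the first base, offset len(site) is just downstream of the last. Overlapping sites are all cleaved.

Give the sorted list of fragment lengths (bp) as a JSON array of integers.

Site scan:
  FykV (CGTATCTA, off=2): starts [17, 42, 51, 72, 112, 120, 150] → cuts [19, 44, 53, 74, 114, 122, 152]
  WciI (TTTGTCTG, off=7): starts [25, 59, 96] → cuts [32, 66, 103]
  LmaI (GTAG, off=0): starts [12, 105, 136] → cuts [12, 105, 136]
  MvoX (AATA, off=1): starts [33, 88, 92, 143] → cuts [34, 89, 93, 144]

All cut coordinates (distinct, sorted): [12, 19, 32, 34, 44, 53, 66, 74, 89, 93, 103, 105, 114, 122, 136, 144, 152]

Fragments:
  12→19: 7 bp
  19→32: 13 bp
  32→34: 2 bp
  34→44: 10 bp
  44→53: 9 bp
  53→66: 13 bp
  66→74: 8 bp
  74→89: 15 bp
  89→93: 4 bp
  93→103: 10 bp
  103→105: 2 bp
  105→114: 9 bp
  114→122: 8 bp
  122→136: 14 bp
  136→144: 8 bp
  144→152: 8 bp
  152→12 (wrap): 166-152+12 = 26 bp

[2,2,4,7,8,8,8,8,9,9,10,10,13,13,14,15,26]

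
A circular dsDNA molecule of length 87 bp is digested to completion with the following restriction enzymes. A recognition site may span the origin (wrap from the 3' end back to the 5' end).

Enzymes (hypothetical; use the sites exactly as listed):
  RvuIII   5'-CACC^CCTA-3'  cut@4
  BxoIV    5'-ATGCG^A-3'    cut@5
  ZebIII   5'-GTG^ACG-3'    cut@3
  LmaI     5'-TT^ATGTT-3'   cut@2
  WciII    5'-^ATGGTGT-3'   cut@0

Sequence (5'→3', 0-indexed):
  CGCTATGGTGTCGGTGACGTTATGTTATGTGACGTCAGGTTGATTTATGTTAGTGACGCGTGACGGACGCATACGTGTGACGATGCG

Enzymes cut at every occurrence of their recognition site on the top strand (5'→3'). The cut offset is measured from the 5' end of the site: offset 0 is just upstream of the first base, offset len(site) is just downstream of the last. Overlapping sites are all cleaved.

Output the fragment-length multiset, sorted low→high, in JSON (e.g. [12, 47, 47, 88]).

[5,7,9,10,12,12,15,17]

Site scan:
  RvuIII (CACCCCTA, off=4): no sites
  BxoIV (ATGCGA, off=5): no sites
  ZebIII GTGACG/3: at [13, 28, 52, 59, 76] ⇒ [16, 31, 55, 62, 79]
  LmaI TTATGTT/2: at [19, 44] ⇒ [21, 46]
  WciII ATGGTGT/0: at [4] ⇒ [4]

Pooled cuts: [4, 16, 21, 31, 46, 55, 62, 79]

Fragment lengths:
  4→16: 12 bp
  16→21: 5 bp
  21→31: 10 bp
  31→46: 15 bp
  46→55: 9 bp
  55→62: 7 bp
  62→79: 17 bp
  79→4 (wrap): 87-79+4 = 12 bp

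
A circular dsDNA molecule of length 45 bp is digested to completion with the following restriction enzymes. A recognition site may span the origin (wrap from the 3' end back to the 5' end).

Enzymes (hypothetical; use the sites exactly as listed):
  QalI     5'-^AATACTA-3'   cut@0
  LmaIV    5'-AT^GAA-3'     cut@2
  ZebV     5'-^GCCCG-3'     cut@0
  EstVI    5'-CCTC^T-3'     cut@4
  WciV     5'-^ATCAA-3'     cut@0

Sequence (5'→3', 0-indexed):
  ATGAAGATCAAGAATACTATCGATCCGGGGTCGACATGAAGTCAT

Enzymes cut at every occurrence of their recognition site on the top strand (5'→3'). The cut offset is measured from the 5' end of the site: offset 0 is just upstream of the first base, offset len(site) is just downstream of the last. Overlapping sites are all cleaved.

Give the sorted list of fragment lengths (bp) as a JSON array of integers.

Scan for sites:
  QalI (AATACTA, off=0): starts [12] → cuts [12]
  LmaIV (ATGAA, off=2): starts [0, 35] → cuts [2, 37]
  ZebV (GCCCG, off=0): no sites
  EstVI (CCTCT, off=4): no sites
  WciV (ATCAA, off=0): starts [6] → cuts [6]

Pooled cuts: [2, 6, 12, 37]

Fragment lengths:
  2→6: 4 bp
  6→12: 6 bp
  12→37: 25 bp
  37→2 (wrap): 45-37+2 = 10 bp

[4,6,10,25]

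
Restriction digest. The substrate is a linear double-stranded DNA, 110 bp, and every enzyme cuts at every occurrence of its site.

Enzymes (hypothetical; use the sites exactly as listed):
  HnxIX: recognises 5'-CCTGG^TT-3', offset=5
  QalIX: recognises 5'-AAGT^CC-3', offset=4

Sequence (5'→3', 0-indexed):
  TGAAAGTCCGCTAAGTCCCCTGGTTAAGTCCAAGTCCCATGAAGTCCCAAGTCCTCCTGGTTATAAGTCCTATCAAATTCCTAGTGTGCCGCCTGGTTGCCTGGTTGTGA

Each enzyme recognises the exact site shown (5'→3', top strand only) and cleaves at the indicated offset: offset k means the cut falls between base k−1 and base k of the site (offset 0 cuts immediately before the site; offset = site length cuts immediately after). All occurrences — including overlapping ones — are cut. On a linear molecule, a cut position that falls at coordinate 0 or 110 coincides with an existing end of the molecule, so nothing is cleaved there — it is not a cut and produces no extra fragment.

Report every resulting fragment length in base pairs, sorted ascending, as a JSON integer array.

[6,6,6,7,7,7,8,8,8,9,10,28]

Per-enzyme occurrences:
  HnxIX CCTGGTT/5: at [18, 55, 91, 99] ⇒ [23, 60, 96, 104]
  QalIX AAGTCC/4: at [3, 12, 25, 31, 41, 48, 64] ⇒ [7, 16, 29, 35, 45, 52, 68]

Pooled cuts: [7, 16, 23, 29, 35, 45, 52, 60, 68, 96, 104]

Fragments:
  [0,7): 7 bp
  [7,16): 9 bp
  [16,23): 7 bp
  [23,29): 6 bp
  [29,35): 6 bp
  [35,45): 10 bp
  [45,52): 7 bp
  [52,60): 8 bp
  [60,68): 8 bp
  [68,96): 28 bp
  [96,104): 8 bp
  [104,110): 6 bp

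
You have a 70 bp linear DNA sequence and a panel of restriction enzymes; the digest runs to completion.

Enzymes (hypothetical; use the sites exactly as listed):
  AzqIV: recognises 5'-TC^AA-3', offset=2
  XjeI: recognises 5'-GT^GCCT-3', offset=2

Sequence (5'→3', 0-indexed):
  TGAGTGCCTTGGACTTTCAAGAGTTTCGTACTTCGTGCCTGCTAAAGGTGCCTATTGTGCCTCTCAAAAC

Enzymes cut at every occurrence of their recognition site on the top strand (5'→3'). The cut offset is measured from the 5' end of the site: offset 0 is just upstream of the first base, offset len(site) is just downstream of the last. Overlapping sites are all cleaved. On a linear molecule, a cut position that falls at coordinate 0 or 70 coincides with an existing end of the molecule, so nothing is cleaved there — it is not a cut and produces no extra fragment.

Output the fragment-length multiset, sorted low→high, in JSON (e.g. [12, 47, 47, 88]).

Per-enzyme occurrences:
  AzqIV (TCAA, off=2): starts [16, 63] → cuts [18, 65]
  XjeI (GTGCCT, off=2): starts [3, 34, 47, 56] → cuts [5, 36, 49, 58]

All cut coordinates (distinct, sorted): [5, 18, 36, 49, 58, 65]

Fragments:
  [0,5): 5 bp
  [5,18): 13 bp
  [18,36): 18 bp
  [36,49): 13 bp
  [49,58): 9 bp
  [58,65): 7 bp
  [65,70): 5 bp

[5,5,7,9,13,13,18]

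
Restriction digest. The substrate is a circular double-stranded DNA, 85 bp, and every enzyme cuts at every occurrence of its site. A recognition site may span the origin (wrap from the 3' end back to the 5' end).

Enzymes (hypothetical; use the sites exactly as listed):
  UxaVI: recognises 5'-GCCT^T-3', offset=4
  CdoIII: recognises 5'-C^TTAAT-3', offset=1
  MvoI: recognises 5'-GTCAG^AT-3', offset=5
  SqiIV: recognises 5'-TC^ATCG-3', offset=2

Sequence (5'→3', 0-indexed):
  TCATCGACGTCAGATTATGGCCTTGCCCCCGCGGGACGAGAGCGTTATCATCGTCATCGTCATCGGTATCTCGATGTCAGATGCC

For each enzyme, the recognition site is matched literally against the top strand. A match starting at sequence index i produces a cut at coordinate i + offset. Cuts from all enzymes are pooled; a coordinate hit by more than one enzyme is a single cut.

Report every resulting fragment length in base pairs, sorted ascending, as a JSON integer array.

[6,6,7,10,11,19,26]

Scan for sites:
  UxaVI GCCTT/4: at [19] ⇒ [23]
  CdoIII (CTTAAT, off=1): no sites
  MvoI GTCAGAT/5: at [8, 75] ⇒ [13, 80]
  SqiIV TCATCG/2: at [0, 47, 53, 59] ⇒ [2, 49, 55, 61]

Pooled cuts: [2, 13, 23, 49, 55, 61, 80]

Fragment lengths:
  2→13: 11 bp
  13→23: 10 bp
  23→49: 26 bp
  49→55: 6 bp
  55→61: 6 bp
  61→80: 19 bp
  80→2 (wrap): 85-80+2 = 7 bp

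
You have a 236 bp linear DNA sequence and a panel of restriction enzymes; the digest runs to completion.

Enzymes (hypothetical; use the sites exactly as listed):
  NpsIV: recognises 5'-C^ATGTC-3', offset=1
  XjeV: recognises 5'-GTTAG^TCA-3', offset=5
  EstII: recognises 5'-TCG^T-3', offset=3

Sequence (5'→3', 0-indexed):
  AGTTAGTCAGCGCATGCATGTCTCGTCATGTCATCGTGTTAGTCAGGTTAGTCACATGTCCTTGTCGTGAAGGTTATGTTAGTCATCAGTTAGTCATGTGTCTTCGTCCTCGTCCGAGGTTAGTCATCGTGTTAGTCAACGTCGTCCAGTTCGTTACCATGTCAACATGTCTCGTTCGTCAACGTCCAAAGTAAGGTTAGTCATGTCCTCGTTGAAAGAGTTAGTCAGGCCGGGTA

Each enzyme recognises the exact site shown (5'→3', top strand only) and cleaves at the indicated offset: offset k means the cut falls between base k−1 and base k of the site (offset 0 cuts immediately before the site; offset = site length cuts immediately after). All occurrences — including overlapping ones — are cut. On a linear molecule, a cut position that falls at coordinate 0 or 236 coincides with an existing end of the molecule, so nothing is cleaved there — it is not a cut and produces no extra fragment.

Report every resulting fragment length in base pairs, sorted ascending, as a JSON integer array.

[2,2,4,4,5,6,6,6,6,6,8,8,8,9,9,9,9,9,11,11,11,12,12,13,13,15,22]

Site scan:
  NpsIV CATGTC/1: at [16, 26, 54, 157, 165, 201] ⇒ [17, 27, 55, 158, 166, 202]
  XjeV GTTAGTCA/5: at [1, 37, 46, 77, 88, 118, 130, 195, 219] ⇒ [6, 42, 51, 82, 93, 123, 135, 200, 224]
  EstII TCGT/3: at [22, 33, 64, 103, 109, 126, 141, 150, 171, 175, 208] ⇒ [25, 36, 67, 106, 112, 129, 144, 153, 174, 178, 211]

Pooled cuts: [6, 17, 25, 27, 36, 42, 51, 55, 67, 82, 93, 106, 112, 123, 129, 135, 144, 153, 158, 166, 174, 178, 200, 202, 211, 224]

Fragment lengths:
  [0,6): 6 bp
  [6,17): 11 bp
  [17,25): 8 bp
  [25,27): 2 bp
  [27,36): 9 bp
  [36,42): 6 bp
  [42,51): 9 bp
  [51,55): 4 bp
  [55,67): 12 bp
  [67,82): 15 bp
  [82,93): 11 bp
  [93,106): 13 bp
  [106,112): 6 bp
  [112,123): 11 bp
  [123,129): 6 bp
  [129,135): 6 bp
  [135,144): 9 bp
  [144,153): 9 bp
  [153,158): 5 bp
  [158,166): 8 bp
  [166,174): 8 bp
  [174,178): 4 bp
  [178,200): 22 bp
  [200,202): 2 bp
  [202,211): 9 bp
  [211,224): 13 bp
  [224,236): 12 bp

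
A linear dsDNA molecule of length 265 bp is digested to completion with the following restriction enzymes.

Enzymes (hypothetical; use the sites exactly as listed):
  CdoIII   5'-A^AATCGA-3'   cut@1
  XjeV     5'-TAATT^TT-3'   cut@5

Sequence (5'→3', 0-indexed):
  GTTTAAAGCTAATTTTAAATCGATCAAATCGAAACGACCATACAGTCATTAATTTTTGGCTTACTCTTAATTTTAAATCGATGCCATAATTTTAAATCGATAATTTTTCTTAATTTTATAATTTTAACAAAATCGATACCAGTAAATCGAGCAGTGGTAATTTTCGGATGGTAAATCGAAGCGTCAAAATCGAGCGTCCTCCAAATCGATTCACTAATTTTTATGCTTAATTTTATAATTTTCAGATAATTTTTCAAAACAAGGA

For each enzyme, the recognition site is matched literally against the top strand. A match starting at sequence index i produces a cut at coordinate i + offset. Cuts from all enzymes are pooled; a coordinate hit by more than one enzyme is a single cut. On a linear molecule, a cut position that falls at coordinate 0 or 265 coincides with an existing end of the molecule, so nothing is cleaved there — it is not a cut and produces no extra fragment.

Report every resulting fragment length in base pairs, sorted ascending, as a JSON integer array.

[3,3,3,7,8,8,9,10,11,11,11,13,14,14,14,14,16,16,16,18,18,28]

Per-enzyme occurrences:
  CdoIII AAATCGA/1: at [16, 25, 74, 93, 129, 143, 172, 186, 202] ⇒ [17, 26, 75, 94, 130, 144, 173, 187, 203]
  XjeV TAATTTT/5: at [9, 49, 67, 86, 100, 110, 118, 157, 214, 227, 235, 246] ⇒ [14, 54, 72, 91, 105, 115, 123, 162, 219, 232, 240, 251]

Pooled cuts: [14, 17, 26, 54, 72, 75, 91, 94, 105, 115, 123, 130, 144, 162, 173, 187, 203, 219, 232, 240, 251]

Fragments:
  [0,14): 14 bp
  [14,17): 3 bp
  [17,26): 9 bp
  [26,54): 28 bp
  [54,72): 18 bp
  [72,75): 3 bp
  [75,91): 16 bp
  [91,94): 3 bp
  [94,105): 11 bp
  [105,115): 10 bp
  [115,123): 8 bp
  [123,130): 7 bp
  [130,144): 14 bp
  [144,162): 18 bp
  [162,173): 11 bp
  [173,187): 14 bp
  [187,203): 16 bp
  [203,219): 16 bp
  [219,232): 13 bp
  [232,240): 8 bp
  [240,251): 11 bp
  [251,265): 14 bp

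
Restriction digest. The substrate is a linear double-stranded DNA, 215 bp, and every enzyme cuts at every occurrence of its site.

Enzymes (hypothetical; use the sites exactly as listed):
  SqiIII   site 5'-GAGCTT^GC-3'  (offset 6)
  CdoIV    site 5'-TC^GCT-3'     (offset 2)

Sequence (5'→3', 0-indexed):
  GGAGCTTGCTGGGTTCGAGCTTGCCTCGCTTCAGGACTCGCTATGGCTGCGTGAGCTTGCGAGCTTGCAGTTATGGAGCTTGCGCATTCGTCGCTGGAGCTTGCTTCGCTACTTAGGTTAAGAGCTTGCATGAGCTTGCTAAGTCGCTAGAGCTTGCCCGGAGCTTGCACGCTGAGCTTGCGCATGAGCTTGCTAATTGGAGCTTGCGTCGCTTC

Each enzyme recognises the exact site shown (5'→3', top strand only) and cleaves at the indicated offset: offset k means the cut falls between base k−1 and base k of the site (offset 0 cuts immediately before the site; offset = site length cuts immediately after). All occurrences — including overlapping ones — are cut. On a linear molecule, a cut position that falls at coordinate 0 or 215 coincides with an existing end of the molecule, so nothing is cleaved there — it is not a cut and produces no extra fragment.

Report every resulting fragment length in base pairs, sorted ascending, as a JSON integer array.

Scan for sites:
  SqiIII (GAGCTTGC, off=6): starts [1, 16, 52, 60, 75, 96, 121, 131, 149, 160, 173, 185, 199] → cuts [7, 22, 58, 66, 81, 102, 127, 137, 155, 166, 179, 191, 205]
  CdoIV (TCGCT, off=2): starts [25, 37, 90, 105, 143, 208] → cuts [27, 39, 92, 107, 145, 210]

Pooled cuts: [7, 22, 27, 39, 58, 66, 81, 92, 102, 107, 127, 137, 145, 155, 166, 179, 191, 205, 210]

Fragment lengths:
  [0,7): 7 bp
  [7,22): 15 bp
  [22,27): 5 bp
  [27,39): 12 bp
  [39,58): 19 bp
  [58,66): 8 bp
  [66,81): 15 bp
  [81,92): 11 bp
  [92,102): 10 bp
  [102,107): 5 bp
  [107,127): 20 bp
  [127,137): 10 bp
  [137,145): 8 bp
  [145,155): 10 bp
  [155,166): 11 bp
  [166,179): 13 bp
  [179,191): 12 bp
  [191,205): 14 bp
  [205,210): 5 bp
  [210,215): 5 bp

[5,5,5,5,7,8,8,10,10,10,11,11,12,12,13,14,15,15,19,20]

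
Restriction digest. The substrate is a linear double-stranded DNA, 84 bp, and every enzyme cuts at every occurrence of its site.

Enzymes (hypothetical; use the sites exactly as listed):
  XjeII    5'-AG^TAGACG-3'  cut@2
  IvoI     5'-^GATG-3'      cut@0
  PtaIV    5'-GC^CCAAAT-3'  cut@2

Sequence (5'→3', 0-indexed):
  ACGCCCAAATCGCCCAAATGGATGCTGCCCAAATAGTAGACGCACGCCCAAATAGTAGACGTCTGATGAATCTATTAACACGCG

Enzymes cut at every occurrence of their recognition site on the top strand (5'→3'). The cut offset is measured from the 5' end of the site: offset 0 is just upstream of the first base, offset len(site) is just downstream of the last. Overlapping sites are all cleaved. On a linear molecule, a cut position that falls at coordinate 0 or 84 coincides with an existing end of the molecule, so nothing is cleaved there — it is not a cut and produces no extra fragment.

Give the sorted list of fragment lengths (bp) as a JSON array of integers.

Scan for sites:
  XjeII (AGTAGACG, off=2): starts [34, 53] → cuts [36, 55]
  IvoI (GATG, off=0): starts [20, 64] → cuts [20, 64]
  PtaIV (GCCCAAAT, off=2): starts [2, 11, 26, 45] → cuts [4, 13, 28, 47]

Pooled cuts: [4, 13, 20, 28, 36, 47, 55, 64]

Fragments:
  [0,4): 4 bp
  [4,13): 9 bp
  [13,20): 7 bp
  [20,28): 8 bp
  [28,36): 8 bp
  [36,47): 11 bp
  [47,55): 8 bp
  [55,64): 9 bp
  [64,84): 20 bp

[4,7,8,8,8,9,9,11,20]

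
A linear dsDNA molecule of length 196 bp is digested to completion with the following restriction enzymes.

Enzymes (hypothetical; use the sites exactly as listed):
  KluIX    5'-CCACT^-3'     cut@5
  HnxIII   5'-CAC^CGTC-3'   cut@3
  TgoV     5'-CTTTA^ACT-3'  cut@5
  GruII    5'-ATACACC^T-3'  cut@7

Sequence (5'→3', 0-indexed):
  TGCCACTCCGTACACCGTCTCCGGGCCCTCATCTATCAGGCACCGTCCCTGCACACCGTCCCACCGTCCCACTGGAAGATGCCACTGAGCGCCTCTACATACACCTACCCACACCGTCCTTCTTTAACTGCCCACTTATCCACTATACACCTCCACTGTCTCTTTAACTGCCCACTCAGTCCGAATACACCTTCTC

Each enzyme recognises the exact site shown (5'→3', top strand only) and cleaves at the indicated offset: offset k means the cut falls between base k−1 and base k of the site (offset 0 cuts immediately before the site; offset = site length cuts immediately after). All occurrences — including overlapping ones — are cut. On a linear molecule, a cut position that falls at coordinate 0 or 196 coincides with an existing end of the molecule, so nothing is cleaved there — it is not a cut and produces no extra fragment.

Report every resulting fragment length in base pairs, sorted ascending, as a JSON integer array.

[5,6,7,7,8,8,8,9,9,9,10,10,12,13,13,15,19,28]

Scan for sites:
  KluIX CCACT/5: at [2, 68, 81, 131, 139, 152, 171] ⇒ [7, 73, 86, 136, 144, 157, 176]
  HnxIII CACCGTC/3: at [12, 40, 53, 61, 111] ⇒ [15, 43, 56, 64, 114]
  TgoV CTTTAACT/5: at [121, 161] ⇒ [126, 166]
  GruII ATACACCT/7: at [98, 144, 184] ⇒ [105, 151, 191]

All cut coordinates (distinct, sorted): [7, 15, 43, 56, 64, 73, 86, 105, 114, 126, 136, 144, 151, 157, 166, 176, 191]

Fragments:
  [0,7): 7 bp
  [7,15): 8 bp
  [15,43): 28 bp
  [43,56): 13 bp
  [56,64): 8 bp
  [64,73): 9 bp
  [73,86): 13 bp
  [86,105): 19 bp
  [105,114): 9 bp
  [114,126): 12 bp
  [126,136): 10 bp
  [136,144): 8 bp
  [144,151): 7 bp
  [151,157): 6 bp
  [157,166): 9 bp
  [166,176): 10 bp
  [176,191): 15 bp
  [191,196): 5 bp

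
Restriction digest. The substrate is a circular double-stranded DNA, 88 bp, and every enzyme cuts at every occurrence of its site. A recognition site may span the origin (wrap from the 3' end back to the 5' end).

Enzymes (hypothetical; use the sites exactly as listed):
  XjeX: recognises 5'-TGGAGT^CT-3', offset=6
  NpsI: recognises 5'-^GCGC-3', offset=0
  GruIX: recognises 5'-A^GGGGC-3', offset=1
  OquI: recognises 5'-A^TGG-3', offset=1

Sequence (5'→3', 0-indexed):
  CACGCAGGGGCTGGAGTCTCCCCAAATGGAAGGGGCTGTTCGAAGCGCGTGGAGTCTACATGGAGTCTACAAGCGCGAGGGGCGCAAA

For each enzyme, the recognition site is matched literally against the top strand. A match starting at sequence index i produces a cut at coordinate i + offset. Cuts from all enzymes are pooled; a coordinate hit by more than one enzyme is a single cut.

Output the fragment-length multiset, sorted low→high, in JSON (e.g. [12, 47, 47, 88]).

[3,5,5,6,6,6,9,11,11,13,13]

Scan for sites:
  XjeX TGGAGTCT/6: at [11, 49, 60] ⇒ [17, 55, 66]
  NpsI GCGC/0: at [44, 72, 81] ⇒ [44, 72, 81]
  GruIX AGGGGC/1: at [5, 30, 77] ⇒ [6, 31, 78]
  OquI ATGG/1: at [25, 59] ⇒ [26, 60]

Pooled cuts: [6, 17, 26, 31, 44, 55, 60, 66, 72, 78, 81]

Fragments:
  6→17: 11 bp
  17→26: 9 bp
  26→31: 5 bp
  31→44: 13 bp
  44→55: 11 bp
  55→60: 5 bp
  60→66: 6 bp
  66→72: 6 bp
  72→78: 6 bp
  78→81: 3 bp
  81→6 (wrap): 88-81+6 = 13 bp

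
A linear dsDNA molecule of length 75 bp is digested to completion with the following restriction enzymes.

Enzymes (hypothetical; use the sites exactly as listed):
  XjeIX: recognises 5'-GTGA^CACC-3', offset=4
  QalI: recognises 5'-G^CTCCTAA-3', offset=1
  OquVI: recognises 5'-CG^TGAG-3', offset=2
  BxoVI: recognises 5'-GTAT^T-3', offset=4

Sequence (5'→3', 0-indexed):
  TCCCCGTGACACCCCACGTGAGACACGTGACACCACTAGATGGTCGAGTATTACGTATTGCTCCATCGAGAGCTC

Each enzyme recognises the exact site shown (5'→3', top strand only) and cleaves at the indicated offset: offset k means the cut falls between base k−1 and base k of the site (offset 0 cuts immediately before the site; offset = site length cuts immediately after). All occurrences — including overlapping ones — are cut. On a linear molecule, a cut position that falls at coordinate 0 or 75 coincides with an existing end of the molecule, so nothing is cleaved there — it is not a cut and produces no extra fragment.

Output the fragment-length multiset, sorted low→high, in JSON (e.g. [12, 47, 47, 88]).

[7,9,9,12,17,21]

Scan for sites:
  XjeIX GTGACACC/4: at [5, 26] ⇒ [9, 30]
  QalI (GCTCCTAA, off=1): no sites
  OquVI CGTGAG/2: at [16] ⇒ [18]
  BxoVI GTATT/4: at [47, 54] ⇒ [51, 58]

Pooled cuts: [9, 18, 30, 51, 58]

Fragments:
  [0,9): 9 bp
  [9,18): 9 bp
  [18,30): 12 bp
  [30,51): 21 bp
  [51,58): 7 bp
  [58,75): 17 bp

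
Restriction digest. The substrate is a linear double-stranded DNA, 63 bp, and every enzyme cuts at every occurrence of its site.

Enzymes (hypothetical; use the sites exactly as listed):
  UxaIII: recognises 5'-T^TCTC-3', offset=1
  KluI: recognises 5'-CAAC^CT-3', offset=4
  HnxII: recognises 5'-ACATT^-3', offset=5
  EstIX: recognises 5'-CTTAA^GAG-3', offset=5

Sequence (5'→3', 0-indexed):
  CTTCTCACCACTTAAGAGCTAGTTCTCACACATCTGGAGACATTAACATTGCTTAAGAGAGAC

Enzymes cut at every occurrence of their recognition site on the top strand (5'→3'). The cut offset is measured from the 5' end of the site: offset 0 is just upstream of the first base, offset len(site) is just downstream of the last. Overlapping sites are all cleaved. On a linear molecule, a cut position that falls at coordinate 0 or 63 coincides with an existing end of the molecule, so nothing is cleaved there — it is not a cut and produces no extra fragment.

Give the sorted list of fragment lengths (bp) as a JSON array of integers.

Scan for sites:
  UxaIII TTCTC/1: at [1, 22] ⇒ [2, 23]
  KluI (CAACCT, off=4): no sites
  HnxII ACATT/5: at [39, 45] ⇒ [44, 50]
  EstIX CTTAAGAG/5: at [10, 51] ⇒ [15, 56]

Pooled cuts: [2, 15, 23, 44, 50, 56]

Fragments:
  [0,2): 2 bp
  [2,15): 13 bp
  [15,23): 8 bp
  [23,44): 21 bp
  [44,50): 6 bp
  [50,56): 6 bp
  [56,63): 7 bp

[2,6,6,7,8,13,21]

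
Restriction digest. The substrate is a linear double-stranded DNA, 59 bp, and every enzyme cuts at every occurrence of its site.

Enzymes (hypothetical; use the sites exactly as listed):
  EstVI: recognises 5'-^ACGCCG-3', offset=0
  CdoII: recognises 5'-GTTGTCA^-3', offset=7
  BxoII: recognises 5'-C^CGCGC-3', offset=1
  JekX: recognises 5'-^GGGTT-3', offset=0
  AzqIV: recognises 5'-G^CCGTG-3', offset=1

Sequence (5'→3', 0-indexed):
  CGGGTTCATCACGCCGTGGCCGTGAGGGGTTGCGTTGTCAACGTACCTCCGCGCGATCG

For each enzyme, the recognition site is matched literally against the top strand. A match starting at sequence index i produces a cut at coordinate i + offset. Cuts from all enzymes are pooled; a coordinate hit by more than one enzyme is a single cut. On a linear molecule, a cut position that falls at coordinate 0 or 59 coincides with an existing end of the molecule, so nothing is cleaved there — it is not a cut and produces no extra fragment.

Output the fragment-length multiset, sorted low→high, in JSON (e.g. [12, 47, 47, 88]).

Site scan:
  EstVI ACGCCG/0: at [10] ⇒ [10]
  CdoII GTTGTCA/7: at [33] ⇒ [40]
  BxoII CCGCGC/1: at [48] ⇒ [49]
  JekX GGGTT/0: at [1, 26] ⇒ [1, 26]
  AzqIV GCCGTG/1: at [12, 18] ⇒ [13, 19]

Pooled cuts: [1, 10, 13, 19, 26, 40, 49]

Fragment lengths:
  [0,1): 1 bp
  [1,10): 9 bp
  [10,13): 3 bp
  [13,19): 6 bp
  [19,26): 7 bp
  [26,40): 14 bp
  [40,49): 9 bp
  [49,59): 10 bp

[1,3,6,7,9,9,10,14]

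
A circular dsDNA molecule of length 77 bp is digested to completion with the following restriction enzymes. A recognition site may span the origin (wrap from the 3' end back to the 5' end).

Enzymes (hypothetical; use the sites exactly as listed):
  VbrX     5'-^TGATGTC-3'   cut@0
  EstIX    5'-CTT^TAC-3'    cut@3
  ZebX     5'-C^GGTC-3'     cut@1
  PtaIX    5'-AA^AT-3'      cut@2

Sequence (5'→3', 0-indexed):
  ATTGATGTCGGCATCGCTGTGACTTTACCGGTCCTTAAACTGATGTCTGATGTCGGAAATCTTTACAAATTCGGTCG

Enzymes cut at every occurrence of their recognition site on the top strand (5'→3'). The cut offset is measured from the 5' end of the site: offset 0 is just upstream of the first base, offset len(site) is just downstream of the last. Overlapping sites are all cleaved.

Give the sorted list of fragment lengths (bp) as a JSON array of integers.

Site scan:
  VbrX (TGATGTC, off=0): starts [2, 40, 47] → cuts [2, 40, 47]
  EstIX (CTTTAC, off=3): starts [22, 60] → cuts [25, 63]
  ZebX (CGGTC, off=1): starts [28, 71] → cuts [29, 72]
  PtaIX (AAAT, off=2): starts [56, 66] → cuts [58, 68]

Pooled cuts: [2, 25, 29, 40, 47, 58, 63, 68, 72]

Fragment lengths:
  2→25: 23 bp
  25→29: 4 bp
  29→40: 11 bp
  40→47: 7 bp
  47→58: 11 bp
  58→63: 5 bp
  63→68: 5 bp
  68→72: 4 bp
  72→2 (wrap): 77-72+2 = 7 bp

[4,4,5,5,7,7,11,11,23]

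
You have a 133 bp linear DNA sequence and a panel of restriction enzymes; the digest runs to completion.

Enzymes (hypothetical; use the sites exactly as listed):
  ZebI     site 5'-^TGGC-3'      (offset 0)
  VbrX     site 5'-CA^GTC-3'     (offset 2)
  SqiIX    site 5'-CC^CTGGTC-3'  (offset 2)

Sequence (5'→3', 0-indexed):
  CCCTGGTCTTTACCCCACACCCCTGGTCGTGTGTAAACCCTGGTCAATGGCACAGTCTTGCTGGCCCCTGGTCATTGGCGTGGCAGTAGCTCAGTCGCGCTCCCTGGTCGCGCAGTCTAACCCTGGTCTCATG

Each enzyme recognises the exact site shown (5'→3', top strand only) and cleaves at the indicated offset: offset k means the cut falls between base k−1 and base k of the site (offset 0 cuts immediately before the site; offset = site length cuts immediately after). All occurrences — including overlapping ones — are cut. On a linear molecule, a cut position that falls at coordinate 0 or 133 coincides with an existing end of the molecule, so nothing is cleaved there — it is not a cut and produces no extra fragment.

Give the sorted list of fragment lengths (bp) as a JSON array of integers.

[2,5,6,7,7,8,8,8,10,11,11,13,17,20]

Scan for sites:
  ZebI TGGC/0: at [47, 61, 75, 80] ⇒ [47, 61, 75, 80]
  VbrX CAGTC/2: at [52, 91, 112] ⇒ [54, 93, 114]
  SqiIX CCCTGGTC/2: at [0, 20, 37, 65, 101, 120] ⇒ [2, 22, 39, 67, 103, 122]

All cut coordinates (distinct, sorted): [2, 22, 39, 47, 54, 61, 67, 75, 80, 93, 103, 114, 122]

Fragment lengths:
  [0,2): 2 bp
  [2,22): 20 bp
  [22,39): 17 bp
  [39,47): 8 bp
  [47,54): 7 bp
  [54,61): 7 bp
  [61,67): 6 bp
  [67,75): 8 bp
  [75,80): 5 bp
  [80,93): 13 bp
  [93,103): 10 bp
  [103,114): 11 bp
  [114,122): 8 bp
  [122,133): 11 bp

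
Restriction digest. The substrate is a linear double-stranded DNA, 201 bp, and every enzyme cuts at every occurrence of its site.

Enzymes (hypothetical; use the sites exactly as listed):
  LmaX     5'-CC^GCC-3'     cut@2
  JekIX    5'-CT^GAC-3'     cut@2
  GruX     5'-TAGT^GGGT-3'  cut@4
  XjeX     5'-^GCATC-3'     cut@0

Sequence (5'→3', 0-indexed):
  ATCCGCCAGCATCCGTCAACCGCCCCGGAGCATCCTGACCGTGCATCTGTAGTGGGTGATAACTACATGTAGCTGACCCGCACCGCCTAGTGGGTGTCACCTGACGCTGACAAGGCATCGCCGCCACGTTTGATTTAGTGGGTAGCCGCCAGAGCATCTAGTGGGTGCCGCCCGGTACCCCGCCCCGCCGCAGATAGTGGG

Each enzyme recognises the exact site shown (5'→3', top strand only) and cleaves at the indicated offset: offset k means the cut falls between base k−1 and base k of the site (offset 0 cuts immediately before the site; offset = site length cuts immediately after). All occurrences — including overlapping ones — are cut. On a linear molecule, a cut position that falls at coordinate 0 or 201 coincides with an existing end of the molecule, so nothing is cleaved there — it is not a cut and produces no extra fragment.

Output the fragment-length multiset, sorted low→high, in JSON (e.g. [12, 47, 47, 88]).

[4,4,5,6,6,6,6,7,7,7,8,8,8,9,10,11,11,12,13,15,17,21]

Scan for sites:
  LmaX CCGCC/2: at [2, 19, 82, 120, 145, 167, 179, 184] ⇒ [4, 21, 84, 122, 147, 169, 181, 186]
  JekIX CTGAC/2: at [34, 72, 100, 106] ⇒ [36, 74, 102, 108]
  GruX TAGTGGGT/4: at [49, 87, 135, 158] ⇒ [53, 91, 139, 162]
  XjeX GCATC/0: at [8, 29, 42, 114, 153] ⇒ [8, 29, 42, 114, 153]

All cut coordinates (distinct, sorted): [4, 8, 21, 29, 36, 42, 53, 74, 84, 91, 102, 108, 114, 122, 139, 147, 153, 162, 169, 181, 186]

Fragments:
  [0,4): 4 bp
  [4,8): 4 bp
  [8,21): 13 bp
  [21,29): 8 bp
  [29,36): 7 bp
  [36,42): 6 bp
  [42,53): 11 bp
  [53,74): 21 bp
  [74,84): 10 bp
  [84,91): 7 bp
  [91,102): 11 bp
  [102,108): 6 bp
  [108,114): 6 bp
  [114,122): 8 bp
  [122,139): 17 bp
  [139,147): 8 bp
  [147,153): 6 bp
  [153,162): 9 bp
  [162,169): 7 bp
  [169,181): 12 bp
  [181,186): 5 bp
  [186,201): 15 bp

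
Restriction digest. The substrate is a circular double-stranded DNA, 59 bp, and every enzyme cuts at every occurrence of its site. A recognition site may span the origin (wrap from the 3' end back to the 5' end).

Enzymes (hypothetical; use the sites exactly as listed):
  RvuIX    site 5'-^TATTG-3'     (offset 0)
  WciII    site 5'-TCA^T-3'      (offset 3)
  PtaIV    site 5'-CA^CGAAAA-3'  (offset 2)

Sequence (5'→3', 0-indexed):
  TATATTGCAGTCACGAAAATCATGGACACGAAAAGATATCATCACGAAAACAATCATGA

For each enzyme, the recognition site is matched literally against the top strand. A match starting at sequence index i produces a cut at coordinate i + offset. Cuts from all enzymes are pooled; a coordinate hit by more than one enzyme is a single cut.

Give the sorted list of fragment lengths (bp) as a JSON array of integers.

Site scan:
  RvuIX TATTG/0: at [2] ⇒ [2]
  WciII TCAT/3: at [19, 38, 53] ⇒ [22, 41, 56]
  PtaIV CACGAAAA/2: at [11, 26, 42] ⇒ [13, 28, 44]

Pooled cuts: [2, 13, 22, 28, 41, 44, 56]

Fragment lengths:
  2→13: 11 bp
  13→22: 9 bp
  22→28: 6 bp
  28→41: 13 bp
  41→44: 3 bp
  44→56: 12 bp
  56→2 (wrap): 59-56+2 = 5 bp

[3,5,6,9,11,12,13]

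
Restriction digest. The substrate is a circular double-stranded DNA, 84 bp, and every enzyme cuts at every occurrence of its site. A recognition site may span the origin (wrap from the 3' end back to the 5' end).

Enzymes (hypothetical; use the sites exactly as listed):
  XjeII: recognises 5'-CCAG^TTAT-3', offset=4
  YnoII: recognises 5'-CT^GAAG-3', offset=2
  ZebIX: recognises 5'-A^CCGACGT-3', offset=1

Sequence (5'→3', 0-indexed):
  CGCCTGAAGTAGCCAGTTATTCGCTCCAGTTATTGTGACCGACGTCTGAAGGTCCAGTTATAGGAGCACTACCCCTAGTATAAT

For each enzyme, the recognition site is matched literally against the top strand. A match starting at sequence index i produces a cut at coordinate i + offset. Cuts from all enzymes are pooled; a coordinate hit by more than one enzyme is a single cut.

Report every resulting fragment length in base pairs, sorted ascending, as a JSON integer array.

[9,9,10,11,13,32]

Per-enzyme occurrences:
  XjeII CCAGTTAT/4: at [12, 25, 53] ⇒ [16, 29, 57]
  YnoII CTGAAG/2: at [3, 45] ⇒ [5, 47]
  ZebIX ACCGACGT/1: at [37] ⇒ [38]

All cut coordinates (distinct, sorted): [5, 16, 29, 38, 47, 57]

Fragment lengths:
  5→16: 11 bp
  16→29: 13 bp
  29→38: 9 bp
  38→47: 9 bp
  47→57: 10 bp
  57→5 (wrap): 84-57+5 = 32 bp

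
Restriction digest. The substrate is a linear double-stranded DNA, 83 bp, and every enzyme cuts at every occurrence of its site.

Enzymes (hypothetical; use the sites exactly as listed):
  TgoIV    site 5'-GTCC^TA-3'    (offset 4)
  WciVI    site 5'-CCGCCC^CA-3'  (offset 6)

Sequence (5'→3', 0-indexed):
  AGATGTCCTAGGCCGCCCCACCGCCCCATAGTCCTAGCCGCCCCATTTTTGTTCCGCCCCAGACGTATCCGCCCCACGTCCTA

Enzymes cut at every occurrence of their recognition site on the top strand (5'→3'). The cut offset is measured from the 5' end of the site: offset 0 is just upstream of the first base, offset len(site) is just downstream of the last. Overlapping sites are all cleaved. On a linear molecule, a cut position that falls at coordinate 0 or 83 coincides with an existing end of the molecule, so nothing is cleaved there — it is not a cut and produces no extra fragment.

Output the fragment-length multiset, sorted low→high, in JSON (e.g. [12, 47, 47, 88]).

[2,7,8,8,8,9,10,15,16]

Site scan:
  TgoIV GTCCTA/4: at [4, 30, 77] ⇒ [8, 34, 81]
  WciVI CCGCCCCA/6: at [12, 20, 37, 53, 68] ⇒ [18, 26, 43, 59, 74]

All cut coordinates (distinct, sorted): [8, 18, 26, 34, 43, 59, 74, 81]

Fragment lengths:
  [0,8): 8 bp
  [8,18): 10 bp
  [18,26): 8 bp
  [26,34): 8 bp
  [34,43): 9 bp
  [43,59): 16 bp
  [59,74): 15 bp
  [74,81): 7 bp
  [81,83): 2 bp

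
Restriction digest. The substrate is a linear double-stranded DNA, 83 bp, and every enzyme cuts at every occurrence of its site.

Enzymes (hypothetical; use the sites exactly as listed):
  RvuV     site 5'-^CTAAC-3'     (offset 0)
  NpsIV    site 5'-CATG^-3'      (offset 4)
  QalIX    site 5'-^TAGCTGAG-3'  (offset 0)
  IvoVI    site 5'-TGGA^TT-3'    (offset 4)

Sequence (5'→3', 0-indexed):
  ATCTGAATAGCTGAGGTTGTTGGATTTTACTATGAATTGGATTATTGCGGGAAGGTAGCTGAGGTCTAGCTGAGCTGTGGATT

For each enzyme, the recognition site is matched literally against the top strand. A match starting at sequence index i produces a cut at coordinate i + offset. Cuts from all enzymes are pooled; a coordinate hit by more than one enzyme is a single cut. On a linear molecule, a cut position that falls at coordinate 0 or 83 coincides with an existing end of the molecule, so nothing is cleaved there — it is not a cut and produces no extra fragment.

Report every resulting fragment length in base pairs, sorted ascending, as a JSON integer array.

[2,7,11,14,15,17,17]

Site scan:
  RvuV (CTAAC, off=0): no sites
  NpsIV (CATG, off=4): no sites
  QalIX (TAGCTGAG, off=0): starts [7, 55, 66] → cuts [7, 55, 66]
  IvoVI (TGGATT, off=4): starts [20, 37, 77] → cuts [24, 41, 81]

All cut coordinates (distinct, sorted): [7, 24, 41, 55, 66, 81]

Fragment lengths:
  [0,7): 7 bp
  [7,24): 17 bp
  [24,41): 17 bp
  [41,55): 14 bp
  [55,66): 11 bp
  [66,81): 15 bp
  [81,83): 2 bp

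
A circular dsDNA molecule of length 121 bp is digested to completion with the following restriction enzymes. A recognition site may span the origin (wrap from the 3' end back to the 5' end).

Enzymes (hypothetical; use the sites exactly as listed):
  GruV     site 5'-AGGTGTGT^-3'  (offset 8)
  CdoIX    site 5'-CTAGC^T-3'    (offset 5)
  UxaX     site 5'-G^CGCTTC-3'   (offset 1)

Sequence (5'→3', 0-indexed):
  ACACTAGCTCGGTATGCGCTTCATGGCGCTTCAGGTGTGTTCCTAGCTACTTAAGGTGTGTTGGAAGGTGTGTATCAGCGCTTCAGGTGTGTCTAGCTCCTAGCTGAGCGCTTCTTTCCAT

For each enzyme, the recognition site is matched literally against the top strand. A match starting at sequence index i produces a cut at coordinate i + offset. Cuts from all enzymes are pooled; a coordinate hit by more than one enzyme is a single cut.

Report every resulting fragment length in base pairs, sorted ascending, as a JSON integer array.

Site scan:
  GruV (AGGTGTGT, off=8): starts [32, 53, 65, 84] → cuts [40, 61, 73, 92]
  CdoIX (CTAGCT, off=5): starts [3, 42, 92, 99] → cuts [8, 47, 97, 104]
  UxaX (GCGCTTC, off=1): starts [15, 25, 77, 107] → cuts [16, 26, 78, 108]

Pooled cuts: [8, 16, 26, 40, 47, 61, 73, 78, 92, 97, 104, 108]

Fragments:
  8→16: 8 bp
  16→26: 10 bp
  26→40: 14 bp
  40→47: 7 bp
  47→61: 14 bp
  61→73: 12 bp
  73→78: 5 bp
  78→92: 14 bp
  92→97: 5 bp
  97→104: 7 bp
  104→108: 4 bp
  108→8 (wrap): 121-108+8 = 21 bp

[4,5,5,7,7,8,10,12,14,14,14,21]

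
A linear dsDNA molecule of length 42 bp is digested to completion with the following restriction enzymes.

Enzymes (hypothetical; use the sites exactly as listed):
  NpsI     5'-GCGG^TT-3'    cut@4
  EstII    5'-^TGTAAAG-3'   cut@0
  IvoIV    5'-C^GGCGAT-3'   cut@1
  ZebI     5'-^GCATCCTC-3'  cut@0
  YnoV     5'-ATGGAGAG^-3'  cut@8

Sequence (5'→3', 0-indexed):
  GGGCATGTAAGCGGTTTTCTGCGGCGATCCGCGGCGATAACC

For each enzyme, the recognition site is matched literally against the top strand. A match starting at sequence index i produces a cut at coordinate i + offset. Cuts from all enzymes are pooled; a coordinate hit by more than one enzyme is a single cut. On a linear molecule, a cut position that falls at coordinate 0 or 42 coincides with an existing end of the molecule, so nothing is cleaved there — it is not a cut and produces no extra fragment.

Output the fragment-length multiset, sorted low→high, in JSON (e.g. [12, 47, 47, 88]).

[8,10,10,14]

Site scan:
  NpsI GCGGTT/4: at [10] ⇒ [14]
  EstII (TGTAAAG, off=0): no sites
  IvoIV CGGCGAT/1: at [21, 31] ⇒ [22, 32]
  ZebI (GCATCCTC, off=0): no sites
  YnoV (ATGGAGAG, off=8): no sites

Pooled cuts: [14, 22, 32]

Fragments:
  [0,14): 14 bp
  [14,22): 8 bp
  [22,32): 10 bp
  [32,42): 10 bp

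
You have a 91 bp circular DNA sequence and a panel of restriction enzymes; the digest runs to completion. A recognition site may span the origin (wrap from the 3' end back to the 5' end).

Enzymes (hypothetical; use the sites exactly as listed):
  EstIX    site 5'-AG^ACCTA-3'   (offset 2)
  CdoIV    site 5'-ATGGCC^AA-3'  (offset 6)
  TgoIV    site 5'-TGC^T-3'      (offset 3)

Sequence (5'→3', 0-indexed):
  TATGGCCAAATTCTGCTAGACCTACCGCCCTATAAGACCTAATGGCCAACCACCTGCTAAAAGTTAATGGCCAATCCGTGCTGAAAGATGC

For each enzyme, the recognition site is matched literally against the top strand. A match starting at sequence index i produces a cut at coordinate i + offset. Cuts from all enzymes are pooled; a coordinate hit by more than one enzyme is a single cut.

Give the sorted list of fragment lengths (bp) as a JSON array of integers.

Per-enzyme occurrences:
  EstIX (AGACCTA, off=2): starts [17, 34] → cuts [19, 36]
  CdoIV (ATGGCCAA, off=6): starts [1, 41, 66] → cuts [7, 47, 72]
  TgoIV (TGCT, off=3): starts [13, 54, 78, 88] → cuts [0, 16, 57, 81]

Pooled cuts: [0, 7, 16, 19, 36, 47, 57, 72, 81]

Fragment lengths:
  0→7: 7 bp
  7→16: 9 bp
  16→19: 3 bp
  19→36: 17 bp
  36→47: 11 bp
  47→57: 10 bp
  57→72: 15 bp
  72→81: 9 bp
  81→0 (wrap): 91-81+0 = 10 bp

[3,7,9,9,10,10,11,15,17]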